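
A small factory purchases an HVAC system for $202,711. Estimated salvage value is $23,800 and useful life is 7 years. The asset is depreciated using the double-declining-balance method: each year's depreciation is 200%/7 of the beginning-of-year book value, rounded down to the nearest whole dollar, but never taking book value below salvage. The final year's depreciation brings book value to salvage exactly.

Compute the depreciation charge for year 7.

Depreciable base = $202,711 − $23,800 = $178,911.
Year 1: ⌊$202,711 × 200%/7⌋ = $57,917. Book value $144,794.
Year 2: ⌊$144,794 × 200%/7⌋ = $41,369. Book value $103,425.
Year 3: ⌊$103,425 × 200%/7⌋ = $29,550. Book value $73,875.
Year 4: ⌊$73,875 × 200%/7⌋ = $21,107. Book value $52,768.
Year 5: ⌊$52,768 × 200%/7⌋ = $15,076. Book value $37,692.
Year 6: ⌊$37,692 × 200%/7⌋ = $10,769. Book value $26,923.
Year 7 (final): $26,923 − $23,800 = $3,123. Book value $23,800.

$3,123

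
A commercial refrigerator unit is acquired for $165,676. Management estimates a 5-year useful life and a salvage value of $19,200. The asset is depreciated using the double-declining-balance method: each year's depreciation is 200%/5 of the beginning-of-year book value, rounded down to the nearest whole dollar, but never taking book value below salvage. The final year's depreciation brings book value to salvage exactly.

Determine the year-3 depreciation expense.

Depreciable base = $165,676 − $19,200 = $146,476.
Year 1: ⌊$165,676 × 200%/5⌋ = $66,270. Book value $99,406.
Year 2: ⌊$99,406 × 200%/5⌋ = $39,762. Book value $59,644.
Year 3: ⌊$59,644 × 200%/5⌋ = $23,857. Book value $35,787.

$23,857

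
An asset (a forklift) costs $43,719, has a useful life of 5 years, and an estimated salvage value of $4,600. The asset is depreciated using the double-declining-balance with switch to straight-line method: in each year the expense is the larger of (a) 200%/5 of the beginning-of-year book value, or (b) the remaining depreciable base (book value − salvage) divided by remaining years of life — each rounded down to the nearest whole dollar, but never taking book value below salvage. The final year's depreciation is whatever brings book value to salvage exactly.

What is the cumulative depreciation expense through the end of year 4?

$38,052

Depreciable base = $43,719 − $4,600 = $39,119.
Year 1: DB = ⌊$43,719 × 200%/5⌋ = $17,487; SL = ⌊$39,119/5⌋ = $7,823 → take DB $17,487. Book value $26,232.
Year 2: DB = ⌊$26,232 × 200%/5⌋ = $10,492; SL = ⌊$21,632/4⌋ = $5,408 → take DB $10,492. Book value $15,740.
Year 3: DB = ⌊$15,740 × 200%/5⌋ = $6,296; SL = ⌊$11,140/3⌋ = $3,713 → take DB $6,296. Book value $9,444.
Year 4: DB = ⌊$9,444 × 200%/5⌋ = $3,777; SL = ⌊$4,844/2⌋ = $2,422 → take DB $3,777. Book value $5,667.
Accumulated through year 4 = $43,719 − $5,667 = $38,052.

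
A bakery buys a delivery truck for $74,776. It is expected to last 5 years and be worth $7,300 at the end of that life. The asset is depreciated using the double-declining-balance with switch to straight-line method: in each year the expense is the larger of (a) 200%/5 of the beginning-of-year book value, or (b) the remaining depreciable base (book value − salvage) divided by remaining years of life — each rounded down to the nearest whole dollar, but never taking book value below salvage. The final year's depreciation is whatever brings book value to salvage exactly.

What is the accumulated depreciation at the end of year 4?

Depreciable base = $74,776 − $7,300 = $67,476.
Year 1: DB = ⌊$74,776 × 200%/5⌋ = $29,910; SL = ⌊$67,476/5⌋ = $13,495 → take DB $29,910. Book value $44,866.
Year 2: DB = ⌊$44,866 × 200%/5⌋ = $17,946; SL = ⌊$37,566/4⌋ = $9,391 → take DB $17,946. Book value $26,920.
Year 3: DB = ⌊$26,920 × 200%/5⌋ = $10,768; SL = ⌊$19,620/3⌋ = $6,540 → take DB $10,768. Book value $16,152.
Year 4: DB = ⌊$16,152 × 200%/5⌋ = $6,460; SL = ⌊$8,852/2⌋ = $4,426 → take DB $6,460. Book value $9,692.
Accumulated through year 4 = $74,776 − $9,692 = $65,084.

$65,084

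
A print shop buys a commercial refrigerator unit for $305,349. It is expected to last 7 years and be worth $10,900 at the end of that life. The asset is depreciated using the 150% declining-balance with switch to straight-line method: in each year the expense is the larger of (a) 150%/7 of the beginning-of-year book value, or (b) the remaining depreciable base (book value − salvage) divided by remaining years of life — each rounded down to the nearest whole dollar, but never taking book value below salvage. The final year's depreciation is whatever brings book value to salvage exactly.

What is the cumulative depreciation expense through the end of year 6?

Depreciable base = $305,349 − $10,900 = $294,449.
Year 1: DB = ⌊$305,349 × 150%/7⌋ = $65,431; SL = ⌊$294,449/7⌋ = $42,064 → take DB $65,431. Book value $239,918.
Year 2: DB = ⌊$239,918 × 150%/7⌋ = $51,411; SL = ⌊$229,018/6⌋ = $38,169 → take DB $51,411. Book value $188,507.
Year 3: DB = ⌊$188,507 × 150%/7⌋ = $40,394; SL = ⌊$177,607/5⌋ = $35,521 → take DB $40,394. Book value $148,113.
Year 4: DB = ⌊$148,113 × 150%/7⌋ = $31,738; SL = ⌊$137,213/4⌋ = $34,303 → take SL $34,303. Book value $113,810.
Year 5: DB = ⌊$113,810 × 150%/7⌋ = $24,387; SL = ⌊$102,910/3⌋ = $34,303 → take SL $34,303. Book value $79,507.
Year 6: DB = ⌊$79,507 × 150%/7⌋ = $17,037; SL = ⌊$68,607/2⌋ = $34,303 → take SL $34,303. Book value $45,204.
Accumulated through year 6 = $305,349 − $45,204 = $260,145.

$260,145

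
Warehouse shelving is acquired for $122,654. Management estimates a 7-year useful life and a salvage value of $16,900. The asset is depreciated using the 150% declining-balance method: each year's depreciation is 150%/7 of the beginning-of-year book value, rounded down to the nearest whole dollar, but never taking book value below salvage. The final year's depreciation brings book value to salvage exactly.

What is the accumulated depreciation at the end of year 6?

$93,794

Depreciable base = $122,654 − $16,900 = $105,754.
Year 1: ⌊$122,654 × 150%/7⌋ = $26,283. Book value $96,371.
Year 2: ⌊$96,371 × 150%/7⌋ = $20,650. Book value $75,721.
Year 3: ⌊$75,721 × 150%/7⌋ = $16,225. Book value $59,496.
Year 4: ⌊$59,496 × 150%/7⌋ = $12,749. Book value $46,747.
Year 5: ⌊$46,747 × 150%/7⌋ = $10,017. Book value $36,730.
Year 6: ⌊$36,730 × 150%/7⌋ = $7,870. Book value $28,860.
Accumulated through year 6 = $122,654 − $28,860 = $93,794.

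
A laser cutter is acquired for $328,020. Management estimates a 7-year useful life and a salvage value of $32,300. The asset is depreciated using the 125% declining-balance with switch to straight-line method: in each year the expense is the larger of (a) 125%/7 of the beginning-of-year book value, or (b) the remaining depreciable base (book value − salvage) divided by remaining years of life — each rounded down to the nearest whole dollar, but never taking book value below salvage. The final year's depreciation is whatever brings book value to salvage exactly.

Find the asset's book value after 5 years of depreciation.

Depreciable base = $328,020 − $32,300 = $295,720.
Year 1: DB = ⌊$328,020 × 125%/7⌋ = $58,575; SL = ⌊$295,720/7⌋ = $42,245 → take DB $58,575. Book value $269,445.
Year 2: DB = ⌊$269,445 × 125%/7⌋ = $48,115; SL = ⌊$237,145/6⌋ = $39,524 → take DB $48,115. Book value $221,330.
Year 3: DB = ⌊$221,330 × 125%/7⌋ = $39,523; SL = ⌊$189,030/5⌋ = $37,806 → take DB $39,523. Book value $181,807.
Year 4: DB = ⌊$181,807 × 125%/7⌋ = $32,465; SL = ⌊$149,507/4⌋ = $37,376 → take SL $37,376. Book value $144,431.
Year 5: DB = ⌊$144,431 × 125%/7⌋ = $25,791; SL = ⌊$112,131/3⌋ = $37,377 → take SL $37,377. Book value $107,054.

$107,054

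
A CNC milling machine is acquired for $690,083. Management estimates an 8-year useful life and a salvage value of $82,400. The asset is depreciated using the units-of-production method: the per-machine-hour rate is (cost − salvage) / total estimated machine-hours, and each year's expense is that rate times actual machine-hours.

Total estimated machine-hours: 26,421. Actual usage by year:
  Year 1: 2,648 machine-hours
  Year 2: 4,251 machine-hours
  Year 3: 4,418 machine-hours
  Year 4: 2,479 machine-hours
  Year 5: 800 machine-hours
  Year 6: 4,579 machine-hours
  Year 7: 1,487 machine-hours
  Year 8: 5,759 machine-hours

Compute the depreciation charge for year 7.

Depreciable base = $690,083 − $82,400 = $607,683.
Rate = $607,683 / 26,421 machine-hours = $23 per machine-hour.
Year 1: 2,648 × $23 = $60,904. Book value $629,179.
Year 2: 4,251 × $23 = $97,773. Book value $531,406.
Year 3: 4,418 × $23 = $101,614. Book value $429,792.
Year 4: 2,479 × $23 = $57,017. Book value $372,775.
Year 5: 800 × $23 = $18,400. Book value $354,375.
Year 6: 4,579 × $23 = $105,317. Book value $249,058.
Year 7: 1,487 × $23 = $34,201. Book value $214,857.

$34,201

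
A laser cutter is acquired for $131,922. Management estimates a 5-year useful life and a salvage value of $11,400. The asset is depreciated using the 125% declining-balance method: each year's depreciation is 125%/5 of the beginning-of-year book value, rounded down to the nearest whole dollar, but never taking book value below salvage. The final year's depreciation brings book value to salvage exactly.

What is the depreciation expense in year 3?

Depreciable base = $131,922 − $11,400 = $120,522.
Year 1: ⌊$131,922 × 125%/5⌋ = $32,980. Book value $98,942.
Year 2: ⌊$98,942 × 125%/5⌋ = $24,735. Book value $74,207.
Year 3: ⌊$74,207 × 125%/5⌋ = $18,551. Book value $55,656.

$18,551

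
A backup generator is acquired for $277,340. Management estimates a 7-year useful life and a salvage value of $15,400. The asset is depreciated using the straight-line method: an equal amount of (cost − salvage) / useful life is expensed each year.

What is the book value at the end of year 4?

Depreciable base = $277,340 − $15,400 = $261,940.
Annual expense = $261,940 / 7 = $37,420.
End of year 1: book value $239,920.
End of year 2: book value $202,500.
End of year 3: book value $165,080.
End of year 4: book value $127,660.

$127,660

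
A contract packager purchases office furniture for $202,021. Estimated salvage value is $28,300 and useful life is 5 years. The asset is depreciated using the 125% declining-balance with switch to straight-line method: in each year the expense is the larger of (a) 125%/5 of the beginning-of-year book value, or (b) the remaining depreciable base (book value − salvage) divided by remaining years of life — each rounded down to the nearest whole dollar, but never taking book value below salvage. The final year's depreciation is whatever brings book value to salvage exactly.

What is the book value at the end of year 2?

Depreciable base = $202,021 − $28,300 = $173,721.
Year 1: DB = ⌊$202,021 × 125%/5⌋ = $50,505; SL = ⌊$173,721/5⌋ = $34,744 → take DB $50,505. Book value $151,516.
Year 2: DB = ⌊$151,516 × 125%/5⌋ = $37,879; SL = ⌊$123,216/4⌋ = $30,804 → take DB $37,879. Book value $113,637.

$113,637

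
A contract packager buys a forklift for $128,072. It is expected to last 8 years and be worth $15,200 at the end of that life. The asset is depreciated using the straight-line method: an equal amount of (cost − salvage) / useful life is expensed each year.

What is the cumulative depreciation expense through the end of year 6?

$84,654

Depreciable base = $128,072 − $15,200 = $112,872.
Annual expense = $112,872 / 8 = $14,109.
End of year 1: book value $113,963.
End of year 2: book value $99,854.
End of year 3: book value $85,745.
End of year 4: book value $71,636.
End of year 5: book value $57,527.
End of year 6: book value $43,418.
Accumulated through year 6 = $128,072 − $43,418 = $84,654.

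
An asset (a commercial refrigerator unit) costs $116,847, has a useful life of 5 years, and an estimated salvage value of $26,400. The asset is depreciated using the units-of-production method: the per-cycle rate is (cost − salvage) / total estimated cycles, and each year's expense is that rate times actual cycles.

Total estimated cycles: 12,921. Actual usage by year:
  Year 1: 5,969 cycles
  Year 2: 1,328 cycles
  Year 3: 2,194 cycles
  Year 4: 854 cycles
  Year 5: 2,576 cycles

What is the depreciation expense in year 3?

Depreciable base = $116,847 − $26,400 = $90,447.
Rate = $90,447 / 12,921 cycles = $7 per cycle.
Year 1: 5,969 × $7 = $41,783. Book value $75,064.
Year 2: 1,328 × $7 = $9,296. Book value $65,768.
Year 3: 2,194 × $7 = $15,358. Book value $50,410.

$15,358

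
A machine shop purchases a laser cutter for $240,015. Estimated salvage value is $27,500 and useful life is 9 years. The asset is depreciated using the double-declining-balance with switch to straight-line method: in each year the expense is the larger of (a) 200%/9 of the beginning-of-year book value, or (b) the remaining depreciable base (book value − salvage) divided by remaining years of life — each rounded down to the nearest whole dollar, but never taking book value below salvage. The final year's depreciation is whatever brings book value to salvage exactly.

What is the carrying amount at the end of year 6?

$53,136

Depreciable base = $240,015 − $27,500 = $212,515.
Year 1: DB = ⌊$240,015 × 200%/9⌋ = $53,336; SL = ⌊$212,515/9⌋ = $23,612 → take DB $53,336. Book value $186,679.
Year 2: DB = ⌊$186,679 × 200%/9⌋ = $41,484; SL = ⌊$159,179/8⌋ = $19,897 → take DB $41,484. Book value $145,195.
Year 3: DB = ⌊$145,195 × 200%/9⌋ = $32,265; SL = ⌊$117,695/7⌋ = $16,813 → take DB $32,265. Book value $112,930.
Year 4: DB = ⌊$112,930 × 200%/9⌋ = $25,095; SL = ⌊$85,430/6⌋ = $14,238 → take DB $25,095. Book value $87,835.
Year 5: DB = ⌊$87,835 × 200%/9⌋ = $19,518; SL = ⌊$60,335/5⌋ = $12,067 → take DB $19,518. Book value $68,317.
Year 6: DB = ⌊$68,317 × 200%/9⌋ = $15,181; SL = ⌊$40,817/4⌋ = $10,204 → take DB $15,181. Book value $53,136.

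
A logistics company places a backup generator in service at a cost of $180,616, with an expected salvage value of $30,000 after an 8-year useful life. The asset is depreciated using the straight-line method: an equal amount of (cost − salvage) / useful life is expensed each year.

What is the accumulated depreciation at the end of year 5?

$94,135

Depreciable base = $180,616 − $30,000 = $150,616.
Annual expense = $150,616 / 8 = $18,827.
End of year 1: book value $161,789.
End of year 2: book value $142,962.
End of year 3: book value $124,135.
End of year 4: book value $105,308.
End of year 5: book value $86,481.
Accumulated through year 5 = $180,616 − $86,481 = $94,135.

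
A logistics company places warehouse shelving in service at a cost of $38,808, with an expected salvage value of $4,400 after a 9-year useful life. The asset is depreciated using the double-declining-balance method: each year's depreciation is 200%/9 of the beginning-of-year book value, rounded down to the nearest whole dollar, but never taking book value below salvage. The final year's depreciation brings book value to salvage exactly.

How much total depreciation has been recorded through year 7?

Depreciable base = $38,808 − $4,400 = $34,408.
Year 1: ⌊$38,808 × 200%/9⌋ = $8,624. Book value $30,184.
Year 2: ⌊$30,184 × 200%/9⌋ = $6,707. Book value $23,477.
Year 3: ⌊$23,477 × 200%/9⌋ = $5,217. Book value $18,260.
Year 4: ⌊$18,260 × 200%/9⌋ = $4,057. Book value $14,203.
Year 5: ⌊$14,203 × 200%/9⌋ = $3,156. Book value $11,047.
Year 6: ⌊$11,047 × 200%/9⌋ = $2,454. Book value $8,593.
Year 7: ⌊$8,593 × 200%/9⌋ = $1,909. Book value $6,684.
Accumulated through year 7 = $38,808 − $6,684 = $32,124.

$32,124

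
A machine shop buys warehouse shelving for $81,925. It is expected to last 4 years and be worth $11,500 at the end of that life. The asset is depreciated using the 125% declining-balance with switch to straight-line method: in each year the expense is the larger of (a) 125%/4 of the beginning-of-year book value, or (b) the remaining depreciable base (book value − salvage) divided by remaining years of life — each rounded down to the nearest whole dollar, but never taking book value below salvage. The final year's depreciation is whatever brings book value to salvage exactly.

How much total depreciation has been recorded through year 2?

Depreciable base = $81,925 − $11,500 = $70,425.
Year 1: DB = ⌊$81,925 × 125%/4⌋ = $25,601; SL = ⌊$70,425/4⌋ = $17,606 → take DB $25,601. Book value $56,324.
Year 2: DB = ⌊$56,324 × 125%/4⌋ = $17,601; SL = ⌊$44,824/3⌋ = $14,941 → take DB $17,601. Book value $38,723.
Accumulated through year 2 = $81,925 − $38,723 = $43,202.

$43,202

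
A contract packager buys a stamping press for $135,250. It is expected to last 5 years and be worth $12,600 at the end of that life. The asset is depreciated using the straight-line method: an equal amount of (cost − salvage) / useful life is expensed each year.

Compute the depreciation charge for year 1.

Depreciable base = $135,250 − $12,600 = $122,650.
Annual expense = $122,650 / 5 = $24,530.

$24,530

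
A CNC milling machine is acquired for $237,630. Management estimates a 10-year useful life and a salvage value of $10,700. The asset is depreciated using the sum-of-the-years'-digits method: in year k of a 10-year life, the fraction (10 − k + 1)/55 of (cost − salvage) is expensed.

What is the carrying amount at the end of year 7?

$35,456

Depreciable base = $237,630 − $10,700 = $226,930.
Sum of the years' digits = 10+9+8+7+6+5+4+3+2+1 = 55.
Year 1: $226,930 × 10/55 = $41,260. Book value $196,370.
Year 2: $226,930 × 9/55 = $37,134. Book value $159,236.
Year 3: $226,930 × 8/55 = $33,008. Book value $126,228.
Year 4: $226,930 × 7/55 = $28,882. Book value $97,346.
Year 5: $226,930 × 6/55 = $24,756. Book value $72,590.
Year 6: $226,930 × 5/55 = $20,630. Book value $51,960.
Year 7: $226,930 × 4/55 = $16,504. Book value $35,456.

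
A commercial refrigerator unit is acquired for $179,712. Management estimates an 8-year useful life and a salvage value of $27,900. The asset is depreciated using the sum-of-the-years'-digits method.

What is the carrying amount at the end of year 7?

Depreciable base = $179,712 − $27,900 = $151,812.
Sum of the years' digits = 8+7+6+5+4+3+2+1 = 36.
Year 1: $151,812 × 8/36 = $33,736. Book value $145,976.
Year 2: $151,812 × 7/36 = $29,519. Book value $116,457.
Year 3: $151,812 × 6/36 = $25,302. Book value $91,155.
Year 4: $151,812 × 5/36 = $21,085. Book value $70,070.
Year 5: $151,812 × 4/36 = $16,868. Book value $53,202.
Year 6: $151,812 × 3/36 = $12,651. Book value $40,551.
Year 7: $151,812 × 2/36 = $8,434. Book value $32,117.

$32,117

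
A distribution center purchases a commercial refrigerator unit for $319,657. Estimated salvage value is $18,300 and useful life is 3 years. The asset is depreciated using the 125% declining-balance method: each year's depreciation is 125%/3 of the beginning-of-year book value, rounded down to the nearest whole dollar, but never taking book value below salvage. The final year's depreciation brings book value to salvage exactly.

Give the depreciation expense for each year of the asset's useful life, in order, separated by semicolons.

$133,190; $77,694; $90,473

Depreciable base = $319,657 − $18,300 = $301,357.
Year 1: ⌊$319,657 × 125%/3⌋ = $133,190. Book value $186,467.
Year 2: ⌊$186,467 × 125%/3⌋ = $77,694. Book value $108,773.
Year 3 (final): $108,773 − $18,300 = $90,473. Book value $18,300.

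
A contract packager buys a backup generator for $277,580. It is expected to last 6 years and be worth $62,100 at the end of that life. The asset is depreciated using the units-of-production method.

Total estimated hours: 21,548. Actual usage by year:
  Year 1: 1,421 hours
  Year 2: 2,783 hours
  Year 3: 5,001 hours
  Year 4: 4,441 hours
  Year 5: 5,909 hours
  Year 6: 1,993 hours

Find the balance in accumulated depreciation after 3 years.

Depreciable base = $277,580 − $62,100 = $215,480.
Rate = $215,480 / 21,548 hours = $10 per hour.
Year 1: 1,421 × $10 = $14,210. Book value $263,370.
Year 2: 2,783 × $10 = $27,830. Book value $235,540.
Year 3: 5,001 × $10 = $50,010. Book value $185,530.
Accumulated through year 3 = $277,580 − $185,530 = $92,050.

$92,050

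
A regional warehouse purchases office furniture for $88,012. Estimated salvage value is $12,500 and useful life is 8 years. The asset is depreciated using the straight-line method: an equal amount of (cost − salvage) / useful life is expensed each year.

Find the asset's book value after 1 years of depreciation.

$78,573

Depreciable base = $88,012 − $12,500 = $75,512.
Annual expense = $75,512 / 8 = $9,439.
End of year 1: book value $78,573.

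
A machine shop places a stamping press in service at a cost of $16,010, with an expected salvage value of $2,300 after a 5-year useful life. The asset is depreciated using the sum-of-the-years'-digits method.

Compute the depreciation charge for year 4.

Depreciable base = $16,010 − $2,300 = $13,710.
Sum of the years' digits = 5+4+3+2+1 = 15.
Year 1: $13,710 × 5/15 = $4,570. Book value $11,440.
Year 2: $13,710 × 4/15 = $3,656. Book value $7,784.
Year 3: $13,710 × 3/15 = $2,742. Book value $5,042.
Year 4: $13,710 × 2/15 = $1,828. Book value $3,214.

$1,828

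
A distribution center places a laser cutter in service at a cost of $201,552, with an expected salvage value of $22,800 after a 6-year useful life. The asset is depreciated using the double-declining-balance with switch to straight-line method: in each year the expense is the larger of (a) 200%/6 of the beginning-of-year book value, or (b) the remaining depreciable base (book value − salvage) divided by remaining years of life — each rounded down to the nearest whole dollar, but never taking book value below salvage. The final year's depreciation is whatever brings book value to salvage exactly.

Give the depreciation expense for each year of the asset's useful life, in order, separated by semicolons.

Depreciable base = $201,552 − $22,800 = $178,752.
Year 1: DB = ⌊$201,552 × 200%/6⌋ = $67,184; SL = ⌊$178,752/6⌋ = $29,792 → take DB $67,184. Book value $134,368.
Year 2: DB = ⌊$134,368 × 200%/6⌋ = $44,789; SL = ⌊$111,568/5⌋ = $22,313 → take DB $44,789. Book value $89,579.
Year 3: DB = ⌊$89,579 × 200%/6⌋ = $29,859; SL = ⌊$66,779/4⌋ = $16,694 → take DB $29,859. Book value $59,720.
Year 4: DB = ⌊$59,720 × 200%/6⌋ = $19,906; SL = ⌊$36,920/3⌋ = $12,306 → take DB $19,906. Book value $39,814.
Year 5: DB = ⌊$39,814 × 200%/6⌋ = $13,271; SL = ⌊$17,014/2⌋ = $8,507 → take DB $13,271. Book value $26,543.
Year 6 (final): $26,543 − $22,800 = $3,743. Book value $22,800.

$67,184; $44,789; $29,859; $19,906; $13,271; $3,743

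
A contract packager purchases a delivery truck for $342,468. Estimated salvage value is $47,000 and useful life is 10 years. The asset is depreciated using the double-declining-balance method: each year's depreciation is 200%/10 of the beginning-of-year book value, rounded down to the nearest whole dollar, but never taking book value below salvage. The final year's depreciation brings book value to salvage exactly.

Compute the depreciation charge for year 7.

Depreciable base = $342,468 − $47,000 = $295,468.
Year 1: ⌊$342,468 × 200%/10⌋ = $68,493. Book value $273,975.
Year 2: ⌊$273,975 × 200%/10⌋ = $54,795. Book value $219,180.
Year 3: ⌊$219,180 × 200%/10⌋ = $43,836. Book value $175,344.
Year 4: ⌊$175,344 × 200%/10⌋ = $35,068. Book value $140,276.
Year 5: ⌊$140,276 × 200%/10⌋ = $28,055. Book value $112,221.
Year 6: ⌊$112,221 × 200%/10⌋ = $22,444. Book value $89,777.
Year 7: ⌊$89,777 × 200%/10⌋ = $17,955. Book value $71,822.

$17,955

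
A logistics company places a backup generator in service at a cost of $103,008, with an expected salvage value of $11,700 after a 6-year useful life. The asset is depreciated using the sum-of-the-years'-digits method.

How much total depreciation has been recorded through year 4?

$78,264

Depreciable base = $103,008 − $11,700 = $91,308.
Sum of the years' digits = 6+5+4+3+2+1 = 21.
Year 1: $91,308 × 6/21 = $26,088. Book value $76,920.
Year 2: $91,308 × 5/21 = $21,740. Book value $55,180.
Year 3: $91,308 × 4/21 = $17,392. Book value $37,788.
Year 4: $91,308 × 3/21 = $13,044. Book value $24,744.
Accumulated through year 4 = $103,008 − $24,744 = $78,264.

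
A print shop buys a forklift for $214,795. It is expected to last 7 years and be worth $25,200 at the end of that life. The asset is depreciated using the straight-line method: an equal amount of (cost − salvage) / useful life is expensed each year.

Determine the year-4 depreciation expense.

Depreciable base = $214,795 − $25,200 = $189,595.
Annual expense = $189,595 / 7 = $27,085.

$27,085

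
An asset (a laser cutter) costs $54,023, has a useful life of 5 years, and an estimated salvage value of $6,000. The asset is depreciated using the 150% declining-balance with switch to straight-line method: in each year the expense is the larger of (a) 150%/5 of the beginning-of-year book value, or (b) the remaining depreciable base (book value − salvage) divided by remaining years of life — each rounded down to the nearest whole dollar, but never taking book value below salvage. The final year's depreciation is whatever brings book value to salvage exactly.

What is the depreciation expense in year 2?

$11,345

Depreciable base = $54,023 − $6,000 = $48,023.
Year 1: DB = ⌊$54,023 × 150%/5⌋ = $16,206; SL = ⌊$48,023/5⌋ = $9,604 → take DB $16,206. Book value $37,817.
Year 2: DB = ⌊$37,817 × 150%/5⌋ = $11,345; SL = ⌊$31,817/4⌋ = $7,954 → take DB $11,345. Book value $26,472.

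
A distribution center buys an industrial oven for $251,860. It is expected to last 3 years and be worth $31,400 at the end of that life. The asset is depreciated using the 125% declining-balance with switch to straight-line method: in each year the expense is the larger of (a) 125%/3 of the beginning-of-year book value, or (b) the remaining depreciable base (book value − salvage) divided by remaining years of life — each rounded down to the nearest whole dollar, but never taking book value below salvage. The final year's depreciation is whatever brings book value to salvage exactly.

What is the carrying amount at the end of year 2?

$85,703

Depreciable base = $251,860 − $31,400 = $220,460.
Year 1: DB = ⌊$251,860 × 125%/3⌋ = $104,941; SL = ⌊$220,460/3⌋ = $73,486 → take DB $104,941. Book value $146,919.
Year 2: DB = ⌊$146,919 × 125%/3⌋ = $61,216; SL = ⌊$115,519/2⌋ = $57,759 → take DB $61,216. Book value $85,703.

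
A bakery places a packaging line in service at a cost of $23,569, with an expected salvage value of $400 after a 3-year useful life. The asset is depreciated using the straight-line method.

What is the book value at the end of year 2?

$8,123

Depreciable base = $23,569 − $400 = $23,169.
Annual expense = $23,169 / 3 = $7,723.
End of year 1: book value $15,846.
End of year 2: book value $8,123.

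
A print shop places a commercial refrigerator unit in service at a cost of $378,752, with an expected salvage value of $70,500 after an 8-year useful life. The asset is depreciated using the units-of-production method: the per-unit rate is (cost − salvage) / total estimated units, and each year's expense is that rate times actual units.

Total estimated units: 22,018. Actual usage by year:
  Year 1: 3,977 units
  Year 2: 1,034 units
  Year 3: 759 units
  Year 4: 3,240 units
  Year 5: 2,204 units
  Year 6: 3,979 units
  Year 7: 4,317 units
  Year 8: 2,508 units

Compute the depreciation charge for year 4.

Depreciable base = $378,752 − $70,500 = $308,252.
Rate = $308,252 / 22,018 units = $14 per unit.
Year 1: 3,977 × $14 = $55,678. Book value $323,074.
Year 2: 1,034 × $14 = $14,476. Book value $308,598.
Year 3: 759 × $14 = $10,626. Book value $297,972.
Year 4: 3,240 × $14 = $45,360. Book value $252,612.

$45,360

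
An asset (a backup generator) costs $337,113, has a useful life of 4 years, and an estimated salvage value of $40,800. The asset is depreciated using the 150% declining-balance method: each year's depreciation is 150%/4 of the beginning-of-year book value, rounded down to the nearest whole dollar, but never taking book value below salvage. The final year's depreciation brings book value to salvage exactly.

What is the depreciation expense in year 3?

Depreciable base = $337,113 − $40,800 = $296,313.
Year 1: ⌊$337,113 × 150%/4⌋ = $126,417. Book value $210,696.
Year 2: ⌊$210,696 × 150%/4⌋ = $79,011. Book value $131,685.
Year 3: ⌊$131,685 × 150%/4⌋ = $49,381. Book value $82,304.

$49,381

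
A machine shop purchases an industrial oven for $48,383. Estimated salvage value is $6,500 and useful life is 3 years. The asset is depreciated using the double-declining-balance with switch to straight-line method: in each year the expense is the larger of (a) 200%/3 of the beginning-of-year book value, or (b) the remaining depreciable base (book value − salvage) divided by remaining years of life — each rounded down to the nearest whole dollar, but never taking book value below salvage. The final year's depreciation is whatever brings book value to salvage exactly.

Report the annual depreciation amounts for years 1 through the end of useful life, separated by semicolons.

Depreciable base = $48,383 − $6,500 = $41,883.
Year 1: DB = ⌊$48,383 × 200%/3⌋ = $32,255; SL = ⌊$41,883/3⌋ = $13,961 → take DB $32,255. Book value $16,128.
Year 2: DB = ⌊$16,128 × 200%/3⌋ = $10,752; SL = ⌊$9,628/2⌋ = $4,814 → take DB $10,752, capped at $9,628. Book value $6,500.
Year 3 (final): $6,500 − $6,500 = $0. Book value $6,500.

$32,255; $9,628; $0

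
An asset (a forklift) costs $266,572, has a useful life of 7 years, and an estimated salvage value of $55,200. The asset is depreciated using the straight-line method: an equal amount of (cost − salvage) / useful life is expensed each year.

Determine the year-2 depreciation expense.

$30,196

Depreciable base = $266,572 − $55,200 = $211,372.
Annual expense = $211,372 / 7 = $30,196.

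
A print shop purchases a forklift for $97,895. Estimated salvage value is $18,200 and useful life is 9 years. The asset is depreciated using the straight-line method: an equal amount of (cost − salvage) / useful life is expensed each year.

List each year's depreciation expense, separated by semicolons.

Depreciable base = $97,895 − $18,200 = $79,695.
Annual expense = $79,695 / 9 = $8,855.
End of year 1: book value $89,040.
End of year 2: book value $80,185.
End of year 3: book value $71,330.
End of year 4: book value $62,475.
End of year 5: book value $53,620.
End of year 6: book value $44,765.
End of year 7: book value $35,910.
End of year 8: book value $27,055.
End of year 9: book value $18,200.

$8,855; $8,855; $8,855; $8,855; $8,855; $8,855; $8,855; $8,855; $8,855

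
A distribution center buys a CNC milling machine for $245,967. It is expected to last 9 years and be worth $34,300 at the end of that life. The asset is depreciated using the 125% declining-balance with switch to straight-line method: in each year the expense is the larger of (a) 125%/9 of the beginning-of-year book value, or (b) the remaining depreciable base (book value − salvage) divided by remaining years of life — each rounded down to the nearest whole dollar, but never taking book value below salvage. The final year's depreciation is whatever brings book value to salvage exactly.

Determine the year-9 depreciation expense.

Depreciable base = $245,967 − $34,300 = $211,667.
Year 1: DB = ⌊$245,967 × 125%/9⌋ = $34,162; SL = ⌊$211,667/9⌋ = $23,518 → take DB $34,162. Book value $211,805.
Year 2: DB = ⌊$211,805 × 125%/9⌋ = $29,417; SL = ⌊$177,505/8⌋ = $22,188 → take DB $29,417. Book value $182,388.
Year 3: DB = ⌊$182,388 × 125%/9⌋ = $25,331; SL = ⌊$148,088/7⌋ = $21,155 → take DB $25,331. Book value $157,057.
Year 4: DB = ⌊$157,057 × 125%/9⌋ = $21,813; SL = ⌊$122,757/6⌋ = $20,459 → take DB $21,813. Book value $135,244.
Year 5: DB = ⌊$135,244 × 125%/9⌋ = $18,783; SL = ⌊$100,944/5⌋ = $20,188 → take SL $20,188. Book value $115,056.
Year 6: DB = ⌊$115,056 × 125%/9⌋ = $15,980; SL = ⌊$80,756/4⌋ = $20,189 → take SL $20,189. Book value $94,867.
Year 7: DB = ⌊$94,867 × 125%/9⌋ = $13,175; SL = ⌊$60,567/3⌋ = $20,189 → take SL $20,189. Book value $74,678.
Year 8: DB = ⌊$74,678 × 125%/9⌋ = $10,371; SL = ⌊$40,378/2⌋ = $20,189 → take SL $20,189. Book value $54,489.
Year 9 (final): $54,489 − $34,300 = $20,189. Book value $34,300.

$20,189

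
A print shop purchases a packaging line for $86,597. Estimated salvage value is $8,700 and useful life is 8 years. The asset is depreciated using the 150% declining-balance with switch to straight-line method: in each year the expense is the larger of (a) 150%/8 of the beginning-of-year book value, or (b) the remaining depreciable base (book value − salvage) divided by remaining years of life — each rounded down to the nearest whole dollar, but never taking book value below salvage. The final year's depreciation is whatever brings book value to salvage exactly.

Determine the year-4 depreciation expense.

Depreciable base = $86,597 − $8,700 = $77,897.
Year 1: DB = ⌊$86,597 × 150%/8⌋ = $16,236; SL = ⌊$77,897/8⌋ = $9,737 → take DB $16,236. Book value $70,361.
Year 2: DB = ⌊$70,361 × 150%/8⌋ = $13,192; SL = ⌊$61,661/7⌋ = $8,808 → take DB $13,192. Book value $57,169.
Year 3: DB = ⌊$57,169 × 150%/8⌋ = $10,719; SL = ⌊$48,469/6⌋ = $8,078 → take DB $10,719. Book value $46,450.
Year 4: DB = ⌊$46,450 × 150%/8⌋ = $8,709; SL = ⌊$37,750/5⌋ = $7,550 → take DB $8,709. Book value $37,741.

$8,709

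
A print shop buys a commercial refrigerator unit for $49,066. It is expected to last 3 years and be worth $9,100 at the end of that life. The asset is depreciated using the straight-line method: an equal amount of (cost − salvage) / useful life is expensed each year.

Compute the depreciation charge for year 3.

Depreciable base = $49,066 − $9,100 = $39,966.
Annual expense = $39,966 / 3 = $13,322.

$13,322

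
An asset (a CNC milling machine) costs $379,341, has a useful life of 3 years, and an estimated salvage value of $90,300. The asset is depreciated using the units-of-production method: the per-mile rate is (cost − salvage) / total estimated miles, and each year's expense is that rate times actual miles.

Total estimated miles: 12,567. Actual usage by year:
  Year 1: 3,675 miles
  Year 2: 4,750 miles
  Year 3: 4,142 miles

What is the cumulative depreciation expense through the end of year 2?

$193,775

Depreciable base = $379,341 − $90,300 = $289,041.
Rate = $289,041 / 12,567 miles = $23 per mile.
Year 1: 3,675 × $23 = $84,525. Book value $294,816.
Year 2: 4,750 × $23 = $109,250. Book value $185,566.
Accumulated through year 2 = $379,341 − $185,566 = $193,775.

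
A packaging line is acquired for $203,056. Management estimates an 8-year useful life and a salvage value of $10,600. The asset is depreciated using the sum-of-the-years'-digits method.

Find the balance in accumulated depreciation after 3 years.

$112,266

Depreciable base = $203,056 − $10,600 = $192,456.
Sum of the years' digits = 8+7+6+5+4+3+2+1 = 36.
Year 1: $192,456 × 8/36 = $42,768. Book value $160,288.
Year 2: $192,456 × 7/36 = $37,422. Book value $122,866.
Year 3: $192,456 × 6/36 = $32,076. Book value $90,790.
Accumulated through year 3 = $203,056 − $90,790 = $112,266.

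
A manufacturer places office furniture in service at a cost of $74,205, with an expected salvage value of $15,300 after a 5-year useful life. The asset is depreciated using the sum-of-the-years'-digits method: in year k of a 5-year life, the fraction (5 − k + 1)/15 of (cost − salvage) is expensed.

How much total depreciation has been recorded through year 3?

Depreciable base = $74,205 − $15,300 = $58,905.
Sum of the years' digits = 5+4+3+2+1 = 15.
Year 1: $58,905 × 5/15 = $19,635. Book value $54,570.
Year 2: $58,905 × 4/15 = $15,708. Book value $38,862.
Year 3: $58,905 × 3/15 = $11,781. Book value $27,081.
Accumulated through year 3 = $74,205 − $27,081 = $47,124.

$47,124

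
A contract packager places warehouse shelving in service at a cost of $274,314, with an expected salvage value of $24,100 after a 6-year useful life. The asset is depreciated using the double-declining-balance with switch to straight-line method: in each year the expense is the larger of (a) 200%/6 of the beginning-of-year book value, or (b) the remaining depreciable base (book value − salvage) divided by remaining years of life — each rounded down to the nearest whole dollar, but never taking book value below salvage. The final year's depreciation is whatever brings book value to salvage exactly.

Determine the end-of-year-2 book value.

Depreciable base = $274,314 − $24,100 = $250,214.
Year 1: DB = ⌊$274,314 × 200%/6⌋ = $91,438; SL = ⌊$250,214/6⌋ = $41,702 → take DB $91,438. Book value $182,876.
Year 2: DB = ⌊$182,876 × 200%/6⌋ = $60,958; SL = ⌊$158,776/5⌋ = $31,755 → take DB $60,958. Book value $121,918.

$121,918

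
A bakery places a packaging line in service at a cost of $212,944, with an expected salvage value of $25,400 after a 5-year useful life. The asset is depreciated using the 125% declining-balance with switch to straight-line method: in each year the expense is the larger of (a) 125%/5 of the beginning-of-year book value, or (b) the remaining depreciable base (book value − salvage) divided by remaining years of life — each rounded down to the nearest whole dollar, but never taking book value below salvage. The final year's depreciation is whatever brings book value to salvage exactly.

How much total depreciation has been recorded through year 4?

Depreciable base = $212,944 − $25,400 = $187,544.
Year 1: DB = ⌊$212,944 × 125%/5⌋ = $53,236; SL = ⌊$187,544/5⌋ = $37,508 → take DB $53,236. Book value $159,708.
Year 2: DB = ⌊$159,708 × 125%/5⌋ = $39,927; SL = ⌊$134,308/4⌋ = $33,577 → take DB $39,927. Book value $119,781.
Year 3: DB = ⌊$119,781 × 125%/5⌋ = $29,945; SL = ⌊$94,381/3⌋ = $31,460 → take SL $31,460. Book value $88,321.
Year 4: DB = ⌊$88,321 × 125%/5⌋ = $22,080; SL = ⌊$62,921/2⌋ = $31,460 → take SL $31,460. Book value $56,861.
Accumulated through year 4 = $212,944 − $56,861 = $156,083.

$156,083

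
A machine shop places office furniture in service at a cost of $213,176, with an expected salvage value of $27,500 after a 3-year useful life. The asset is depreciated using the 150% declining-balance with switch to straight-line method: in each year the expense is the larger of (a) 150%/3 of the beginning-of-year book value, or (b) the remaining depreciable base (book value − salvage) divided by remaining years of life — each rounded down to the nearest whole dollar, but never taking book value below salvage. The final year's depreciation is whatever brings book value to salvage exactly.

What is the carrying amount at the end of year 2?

Depreciable base = $213,176 − $27,500 = $185,676.
Year 1: DB = ⌊$213,176 × 150%/3⌋ = $106,588; SL = ⌊$185,676/3⌋ = $61,892 → take DB $106,588. Book value $106,588.
Year 2: DB = ⌊$106,588 × 150%/3⌋ = $53,294; SL = ⌊$79,088/2⌋ = $39,544 → take DB $53,294. Book value $53,294.

$53,294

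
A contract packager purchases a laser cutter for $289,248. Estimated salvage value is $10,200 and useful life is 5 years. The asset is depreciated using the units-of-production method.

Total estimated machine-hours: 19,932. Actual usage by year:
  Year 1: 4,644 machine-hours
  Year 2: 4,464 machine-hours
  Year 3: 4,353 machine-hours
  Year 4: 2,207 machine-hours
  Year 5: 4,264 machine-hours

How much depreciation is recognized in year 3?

$60,942

Depreciable base = $289,248 − $10,200 = $279,048.
Rate = $279,048 / 19,932 machine-hours = $14 per machine-hour.
Year 1: 4,644 × $14 = $65,016. Book value $224,232.
Year 2: 4,464 × $14 = $62,496. Book value $161,736.
Year 3: 4,353 × $14 = $60,942. Book value $100,794.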